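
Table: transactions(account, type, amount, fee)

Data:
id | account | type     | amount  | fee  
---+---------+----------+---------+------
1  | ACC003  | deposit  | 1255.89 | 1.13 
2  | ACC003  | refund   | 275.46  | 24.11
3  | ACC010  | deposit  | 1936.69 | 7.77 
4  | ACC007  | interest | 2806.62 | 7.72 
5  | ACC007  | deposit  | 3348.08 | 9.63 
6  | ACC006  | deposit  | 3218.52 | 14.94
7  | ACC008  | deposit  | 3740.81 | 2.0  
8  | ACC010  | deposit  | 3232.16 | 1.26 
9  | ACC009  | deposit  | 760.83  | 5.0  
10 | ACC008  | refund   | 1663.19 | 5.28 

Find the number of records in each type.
SELECT type, COUNT(*) as count
FROM transactions
GROUP BY type

Result:
  deposit: 7
  interest: 1
  refund: 2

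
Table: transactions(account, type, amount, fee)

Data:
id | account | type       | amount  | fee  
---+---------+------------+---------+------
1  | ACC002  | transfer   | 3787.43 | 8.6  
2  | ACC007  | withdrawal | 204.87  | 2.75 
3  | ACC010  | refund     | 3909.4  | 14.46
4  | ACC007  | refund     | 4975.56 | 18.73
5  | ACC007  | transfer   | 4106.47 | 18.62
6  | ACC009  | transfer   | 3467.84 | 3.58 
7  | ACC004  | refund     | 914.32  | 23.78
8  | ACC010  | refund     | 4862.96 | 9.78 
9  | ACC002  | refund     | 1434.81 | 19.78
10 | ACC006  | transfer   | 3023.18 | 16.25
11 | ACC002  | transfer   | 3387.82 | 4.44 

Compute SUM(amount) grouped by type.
SELECT type, SUM(amount) as result
FROM transactions
GROUP BY type

Result:
  refund: 16097.05
  transfer: 17772.74
  withdrawal: 204.87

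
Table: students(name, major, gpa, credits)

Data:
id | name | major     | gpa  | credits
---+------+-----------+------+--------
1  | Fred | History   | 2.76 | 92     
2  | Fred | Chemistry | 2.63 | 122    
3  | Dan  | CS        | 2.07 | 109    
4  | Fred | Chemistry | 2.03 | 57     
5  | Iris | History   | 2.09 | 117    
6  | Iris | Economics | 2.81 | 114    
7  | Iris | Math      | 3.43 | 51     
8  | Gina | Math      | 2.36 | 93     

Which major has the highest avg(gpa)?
SELECT major, AVG(gpa) as val
FROM students
GROUP BY major
ORDER BY val DESC
LIMIT 1

Result: Math with avg(gpa) = 2.90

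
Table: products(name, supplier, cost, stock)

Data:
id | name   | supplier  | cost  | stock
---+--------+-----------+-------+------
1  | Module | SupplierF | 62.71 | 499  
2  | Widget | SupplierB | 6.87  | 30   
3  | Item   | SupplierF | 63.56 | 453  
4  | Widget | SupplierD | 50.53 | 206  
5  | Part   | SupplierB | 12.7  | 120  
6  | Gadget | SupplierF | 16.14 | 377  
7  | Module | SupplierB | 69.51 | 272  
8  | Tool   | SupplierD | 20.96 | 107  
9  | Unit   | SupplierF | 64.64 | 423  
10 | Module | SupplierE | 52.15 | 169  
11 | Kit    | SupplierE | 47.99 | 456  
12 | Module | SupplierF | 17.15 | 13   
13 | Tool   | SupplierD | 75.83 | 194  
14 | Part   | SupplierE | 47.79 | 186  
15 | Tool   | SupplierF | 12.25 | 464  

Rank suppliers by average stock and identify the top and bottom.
SELECT supplier, AVG(stock)
FROM products
GROUP BY supplier
ORDER BY AVG(stock)

All groups:
  SupplierB: 140.67
  SupplierD: 169.00
  SupplierE: 270.33
  SupplierF: 371.50

Highest: SupplierF (371.50)
Lowest: SupplierB (140.67)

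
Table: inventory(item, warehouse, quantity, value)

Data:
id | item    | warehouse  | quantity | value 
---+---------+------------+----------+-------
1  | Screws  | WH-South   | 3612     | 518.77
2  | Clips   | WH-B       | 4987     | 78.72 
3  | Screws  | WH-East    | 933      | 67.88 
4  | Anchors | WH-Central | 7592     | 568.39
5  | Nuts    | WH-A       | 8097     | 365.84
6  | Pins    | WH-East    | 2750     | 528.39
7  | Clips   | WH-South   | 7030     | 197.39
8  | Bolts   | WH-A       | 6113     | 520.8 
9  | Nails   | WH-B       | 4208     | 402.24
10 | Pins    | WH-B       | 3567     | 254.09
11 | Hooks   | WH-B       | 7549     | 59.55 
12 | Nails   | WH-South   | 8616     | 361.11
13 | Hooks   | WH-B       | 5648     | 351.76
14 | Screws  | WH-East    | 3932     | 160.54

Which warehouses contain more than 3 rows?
SELECT warehouse, COUNT(*) as cnt
FROM inventory
GROUP BY warehouse
HAVING COUNT(*) > 3

Result:
  WH-B: 5

Note: HAVING filters groups after aggregation, WHERE filters rows before.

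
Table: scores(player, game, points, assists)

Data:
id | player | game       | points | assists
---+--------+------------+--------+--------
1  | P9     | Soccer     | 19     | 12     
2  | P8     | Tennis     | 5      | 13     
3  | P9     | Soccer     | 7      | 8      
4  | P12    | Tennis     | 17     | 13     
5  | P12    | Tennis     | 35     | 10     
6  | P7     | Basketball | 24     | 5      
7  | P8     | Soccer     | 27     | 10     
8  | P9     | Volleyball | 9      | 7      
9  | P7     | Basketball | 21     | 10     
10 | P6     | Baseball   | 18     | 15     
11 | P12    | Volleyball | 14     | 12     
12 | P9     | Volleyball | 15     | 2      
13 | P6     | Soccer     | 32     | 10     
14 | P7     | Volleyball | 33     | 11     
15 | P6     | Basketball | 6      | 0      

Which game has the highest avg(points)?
SELECT game, AVG(points) as val
FROM scores
GROUP BY game
ORDER BY val DESC
LIMIT 1

Result: Soccer with avg(points) = 21.25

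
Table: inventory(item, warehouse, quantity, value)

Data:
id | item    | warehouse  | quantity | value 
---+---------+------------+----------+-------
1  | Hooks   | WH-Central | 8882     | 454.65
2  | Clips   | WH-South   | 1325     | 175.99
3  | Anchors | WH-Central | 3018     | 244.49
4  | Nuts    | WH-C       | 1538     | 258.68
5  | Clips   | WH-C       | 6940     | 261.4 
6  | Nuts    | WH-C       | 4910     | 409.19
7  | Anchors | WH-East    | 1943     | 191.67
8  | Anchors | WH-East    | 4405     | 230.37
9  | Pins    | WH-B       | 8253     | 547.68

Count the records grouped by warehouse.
SELECT warehouse, COUNT(*) as count
FROM inventory
GROUP BY warehouse

Result:
  WH-B: 1
  WH-C: 3
  WH-Central: 2
  WH-East: 2
  WH-South: 1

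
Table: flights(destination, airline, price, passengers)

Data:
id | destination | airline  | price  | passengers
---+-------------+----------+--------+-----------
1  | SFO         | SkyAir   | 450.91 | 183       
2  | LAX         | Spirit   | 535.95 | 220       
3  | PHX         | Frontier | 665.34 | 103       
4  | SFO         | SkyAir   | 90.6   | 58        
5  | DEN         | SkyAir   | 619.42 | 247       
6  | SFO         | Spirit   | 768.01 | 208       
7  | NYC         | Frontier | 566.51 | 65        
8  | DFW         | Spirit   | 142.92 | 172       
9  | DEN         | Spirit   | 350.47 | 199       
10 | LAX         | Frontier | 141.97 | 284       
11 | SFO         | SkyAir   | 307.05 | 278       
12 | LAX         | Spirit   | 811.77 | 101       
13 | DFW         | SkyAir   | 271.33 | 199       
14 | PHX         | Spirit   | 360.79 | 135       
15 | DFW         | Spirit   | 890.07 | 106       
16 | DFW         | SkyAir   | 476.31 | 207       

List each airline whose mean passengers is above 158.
SELECT airline, AVG(passengers)
FROM flights
GROUP BY airline
HAVING AVG(passengers) > 158

Result:
  SkyAir: avg=195.33
  Spirit: avg=163.00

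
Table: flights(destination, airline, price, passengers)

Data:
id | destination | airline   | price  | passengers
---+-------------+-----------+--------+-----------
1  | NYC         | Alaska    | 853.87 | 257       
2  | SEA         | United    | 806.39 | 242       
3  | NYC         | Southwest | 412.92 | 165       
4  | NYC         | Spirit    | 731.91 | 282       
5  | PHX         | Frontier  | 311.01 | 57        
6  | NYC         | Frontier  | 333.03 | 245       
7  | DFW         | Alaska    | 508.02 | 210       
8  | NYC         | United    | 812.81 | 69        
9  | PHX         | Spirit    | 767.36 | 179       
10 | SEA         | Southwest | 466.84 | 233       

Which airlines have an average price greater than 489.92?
SELECT airline, AVG(price)
FROM flights
GROUP BY airline
HAVING AVG(price) > 489.92

Result:
  Alaska: avg=680.95
  Spirit: avg=749.64
  United: avg=809.60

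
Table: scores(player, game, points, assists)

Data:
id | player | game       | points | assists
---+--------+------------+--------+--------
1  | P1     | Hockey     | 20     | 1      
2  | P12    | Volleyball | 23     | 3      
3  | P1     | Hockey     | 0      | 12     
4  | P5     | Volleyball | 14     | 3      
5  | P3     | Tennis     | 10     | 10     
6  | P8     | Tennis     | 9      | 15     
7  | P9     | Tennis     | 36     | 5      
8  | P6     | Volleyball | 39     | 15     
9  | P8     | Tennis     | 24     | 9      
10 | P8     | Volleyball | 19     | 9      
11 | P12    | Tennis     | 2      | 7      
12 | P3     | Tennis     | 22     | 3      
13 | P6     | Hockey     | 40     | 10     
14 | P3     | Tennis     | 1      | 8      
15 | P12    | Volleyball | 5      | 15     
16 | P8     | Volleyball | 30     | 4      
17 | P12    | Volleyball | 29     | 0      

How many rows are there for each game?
SELECT game, COUNT(*) as count
FROM scores
GROUP BY game

Result:
  Hockey: 3
  Tennis: 7
  Volleyball: 7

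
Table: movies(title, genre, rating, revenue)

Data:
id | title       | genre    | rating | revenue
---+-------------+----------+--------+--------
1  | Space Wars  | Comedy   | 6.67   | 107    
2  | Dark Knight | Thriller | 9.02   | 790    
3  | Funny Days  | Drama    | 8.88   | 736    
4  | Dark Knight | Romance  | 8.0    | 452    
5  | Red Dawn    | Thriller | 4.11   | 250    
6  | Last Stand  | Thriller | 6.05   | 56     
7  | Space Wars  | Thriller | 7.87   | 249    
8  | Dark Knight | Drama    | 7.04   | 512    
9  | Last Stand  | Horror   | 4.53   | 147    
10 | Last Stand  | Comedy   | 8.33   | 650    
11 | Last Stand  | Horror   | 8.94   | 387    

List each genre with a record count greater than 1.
SELECT genre, COUNT(*) as cnt
FROM movies
GROUP BY genre
HAVING COUNT(*) > 1

Result:
  Comedy: 2
  Drama: 2
  Horror: 2
  Thriller: 4

Note: HAVING filters groups after aggregation, WHERE filters rows before.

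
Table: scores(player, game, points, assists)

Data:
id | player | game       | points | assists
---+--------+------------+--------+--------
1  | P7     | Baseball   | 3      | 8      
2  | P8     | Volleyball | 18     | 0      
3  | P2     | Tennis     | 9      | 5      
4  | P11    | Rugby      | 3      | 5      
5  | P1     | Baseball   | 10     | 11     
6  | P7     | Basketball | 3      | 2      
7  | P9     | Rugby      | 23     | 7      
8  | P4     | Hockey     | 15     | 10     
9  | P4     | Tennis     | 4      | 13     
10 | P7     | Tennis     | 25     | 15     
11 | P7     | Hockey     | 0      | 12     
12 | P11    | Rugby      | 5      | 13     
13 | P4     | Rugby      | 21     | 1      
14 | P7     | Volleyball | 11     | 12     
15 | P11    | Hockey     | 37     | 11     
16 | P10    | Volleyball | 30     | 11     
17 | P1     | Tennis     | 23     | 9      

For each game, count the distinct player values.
SELECT game, COUNT(DISTINCT player)
FROM scores
GROUP BY game

Result:
  Baseball: 2 distinct
  Basketball: 1 distinct
  Hockey: 3 distinct
  Rugby: 3 distinct
  Tennis: 4 distinct
  Volleyball: 3 distinct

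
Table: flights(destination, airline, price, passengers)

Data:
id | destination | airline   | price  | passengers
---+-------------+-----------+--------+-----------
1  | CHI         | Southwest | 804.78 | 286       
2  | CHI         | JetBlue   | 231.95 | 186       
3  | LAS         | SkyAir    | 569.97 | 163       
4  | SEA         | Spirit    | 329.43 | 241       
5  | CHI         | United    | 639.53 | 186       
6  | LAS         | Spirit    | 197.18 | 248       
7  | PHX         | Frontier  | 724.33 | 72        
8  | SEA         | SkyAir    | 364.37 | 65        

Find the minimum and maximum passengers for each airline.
SELECT airline, MIN(passengers), MAX(passengers)
FROM flights
GROUP BY airline

Result:
  Frontier: min=72, max=72
  JetBlue: min=186, max=186
  SkyAir: min=65, max=163
  Southwest: min=286, max=286
  Spirit: min=241, max=248
  United: min=186, max=186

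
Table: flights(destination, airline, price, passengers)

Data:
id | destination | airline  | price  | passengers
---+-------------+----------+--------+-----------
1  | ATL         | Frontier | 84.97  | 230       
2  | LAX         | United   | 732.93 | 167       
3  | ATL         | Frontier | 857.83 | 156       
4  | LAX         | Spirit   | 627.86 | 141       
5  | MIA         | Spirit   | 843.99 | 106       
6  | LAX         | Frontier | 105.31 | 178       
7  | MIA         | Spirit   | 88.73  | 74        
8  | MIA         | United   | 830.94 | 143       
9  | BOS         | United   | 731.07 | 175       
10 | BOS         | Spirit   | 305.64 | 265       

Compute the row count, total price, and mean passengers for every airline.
SELECT airline,
       COUNT(*) as cnt,
       SUM(price) as total_price,
       AVG(passengers) as avg_passengers
FROM flights
GROUP BY airline

Result:
  Frontier: 3 records, 1048.11 total price, 188.00 avg passengers
  Spirit: 4 records, 1866.22 total price, 146.50 avg passengers
  United: 3 records, 2294.94 total price, 161.67 avg passengers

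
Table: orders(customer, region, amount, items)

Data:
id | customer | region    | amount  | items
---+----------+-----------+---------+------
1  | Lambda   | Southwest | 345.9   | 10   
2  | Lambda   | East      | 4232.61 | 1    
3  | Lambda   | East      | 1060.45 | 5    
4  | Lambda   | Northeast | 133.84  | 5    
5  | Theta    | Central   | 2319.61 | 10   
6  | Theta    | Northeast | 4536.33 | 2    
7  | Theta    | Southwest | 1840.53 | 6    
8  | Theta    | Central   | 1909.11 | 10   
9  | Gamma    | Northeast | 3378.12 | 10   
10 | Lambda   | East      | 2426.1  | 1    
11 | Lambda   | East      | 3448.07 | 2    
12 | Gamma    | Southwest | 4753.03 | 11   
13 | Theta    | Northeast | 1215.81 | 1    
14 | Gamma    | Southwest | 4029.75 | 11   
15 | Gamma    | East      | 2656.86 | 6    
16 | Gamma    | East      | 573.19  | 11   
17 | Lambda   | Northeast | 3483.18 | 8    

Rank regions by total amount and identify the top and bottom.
SELECT region, SUM(amount)
FROM orders
GROUP BY region
ORDER BY SUM(amount)

All groups:
  Central: 4228.72
  Southwest: 10969.21
  Northeast: 12747.28
  East: 14397.28

Highest: East (14397.28)
Lowest: Central (4228.72)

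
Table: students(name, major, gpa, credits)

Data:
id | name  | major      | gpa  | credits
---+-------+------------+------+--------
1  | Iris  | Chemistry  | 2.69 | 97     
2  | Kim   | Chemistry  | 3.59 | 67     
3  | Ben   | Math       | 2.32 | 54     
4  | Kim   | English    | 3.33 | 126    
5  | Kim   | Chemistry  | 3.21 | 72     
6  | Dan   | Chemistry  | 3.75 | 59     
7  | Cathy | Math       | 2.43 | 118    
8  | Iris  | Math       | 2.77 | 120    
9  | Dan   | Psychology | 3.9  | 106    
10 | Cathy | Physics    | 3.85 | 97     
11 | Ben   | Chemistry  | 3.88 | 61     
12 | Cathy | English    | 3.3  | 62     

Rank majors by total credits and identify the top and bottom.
SELECT major, SUM(credits)
FROM students
GROUP BY major
ORDER BY SUM(credits)

All groups:
  Physics: 97
  Psychology: 106
  English: 188
  Math: 292
  Chemistry: 356

Highest: Chemistry (356)
Lowest: Physics (97)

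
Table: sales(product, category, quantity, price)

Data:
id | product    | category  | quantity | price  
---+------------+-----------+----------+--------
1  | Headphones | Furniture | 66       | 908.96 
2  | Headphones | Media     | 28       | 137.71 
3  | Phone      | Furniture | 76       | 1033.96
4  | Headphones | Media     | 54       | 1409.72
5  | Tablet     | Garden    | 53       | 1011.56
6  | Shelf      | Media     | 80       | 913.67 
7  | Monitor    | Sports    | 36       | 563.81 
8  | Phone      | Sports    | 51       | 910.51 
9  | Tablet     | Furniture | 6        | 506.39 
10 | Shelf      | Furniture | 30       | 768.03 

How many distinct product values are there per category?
SELECT category, COUNT(DISTINCT product)
FROM sales
GROUP BY category

Result:
  Furniture: 4 distinct
  Garden: 1 distinct
  Media: 2 distinct
  Sports: 2 distinct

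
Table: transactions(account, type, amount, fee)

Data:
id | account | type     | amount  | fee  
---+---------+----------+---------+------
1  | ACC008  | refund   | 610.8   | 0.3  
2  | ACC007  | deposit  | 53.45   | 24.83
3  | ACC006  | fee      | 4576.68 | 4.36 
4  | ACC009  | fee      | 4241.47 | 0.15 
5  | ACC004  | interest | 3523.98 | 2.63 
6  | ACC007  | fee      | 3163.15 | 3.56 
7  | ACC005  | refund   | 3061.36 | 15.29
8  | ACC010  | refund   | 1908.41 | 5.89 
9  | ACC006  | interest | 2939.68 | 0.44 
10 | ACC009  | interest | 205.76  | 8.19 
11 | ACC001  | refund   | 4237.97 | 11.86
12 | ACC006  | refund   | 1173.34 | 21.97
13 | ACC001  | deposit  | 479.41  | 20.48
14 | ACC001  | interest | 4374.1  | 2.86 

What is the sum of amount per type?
SELECT type, SUM(amount) as result
FROM transactions
GROUP BY type

Result:
  deposit: 532.86
  fee: 11981.30
  interest: 11043.52
  refund: 10991.88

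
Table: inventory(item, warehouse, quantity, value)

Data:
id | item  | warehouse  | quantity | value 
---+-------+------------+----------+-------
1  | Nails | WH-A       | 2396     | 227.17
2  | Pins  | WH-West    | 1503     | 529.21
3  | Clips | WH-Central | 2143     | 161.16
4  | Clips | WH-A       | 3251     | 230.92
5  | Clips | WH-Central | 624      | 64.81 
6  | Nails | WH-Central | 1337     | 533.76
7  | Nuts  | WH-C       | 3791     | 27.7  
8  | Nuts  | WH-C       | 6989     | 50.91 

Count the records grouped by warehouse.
SELECT warehouse, COUNT(*) as count
FROM inventory
GROUP BY warehouse

Result:
  WH-A: 2
  WH-C: 2
  WH-Central: 3
  WH-West: 1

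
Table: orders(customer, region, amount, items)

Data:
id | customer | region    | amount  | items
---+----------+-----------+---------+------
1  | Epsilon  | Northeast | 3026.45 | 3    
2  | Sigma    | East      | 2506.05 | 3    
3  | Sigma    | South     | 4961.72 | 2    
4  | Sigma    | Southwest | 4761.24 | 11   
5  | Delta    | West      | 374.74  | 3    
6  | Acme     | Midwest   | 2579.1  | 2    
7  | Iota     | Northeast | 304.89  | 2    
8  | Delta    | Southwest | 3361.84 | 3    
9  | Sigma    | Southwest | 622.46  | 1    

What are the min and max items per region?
SELECT region, MIN(items), MAX(items)
FROM orders
GROUP BY region

Result:
  East: min=3, max=3
  Midwest: min=2, max=2
  Northeast: min=2, max=3
  South: min=2, max=2
  Southwest: min=1, max=11
  West: min=3, max=3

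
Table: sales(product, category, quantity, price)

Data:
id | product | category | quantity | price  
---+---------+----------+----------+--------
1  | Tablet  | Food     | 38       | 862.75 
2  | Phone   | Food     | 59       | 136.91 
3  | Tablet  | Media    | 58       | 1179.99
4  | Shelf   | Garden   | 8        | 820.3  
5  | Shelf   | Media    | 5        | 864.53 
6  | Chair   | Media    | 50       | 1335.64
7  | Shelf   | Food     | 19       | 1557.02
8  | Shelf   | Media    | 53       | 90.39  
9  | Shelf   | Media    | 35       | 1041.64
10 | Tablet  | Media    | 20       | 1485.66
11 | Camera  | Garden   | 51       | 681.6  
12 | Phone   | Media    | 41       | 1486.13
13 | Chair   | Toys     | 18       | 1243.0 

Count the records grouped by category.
SELECT category, COUNT(*) as count
FROM sales
GROUP BY category

Result:
  Food: 3
  Garden: 2
  Media: 7
  Toys: 1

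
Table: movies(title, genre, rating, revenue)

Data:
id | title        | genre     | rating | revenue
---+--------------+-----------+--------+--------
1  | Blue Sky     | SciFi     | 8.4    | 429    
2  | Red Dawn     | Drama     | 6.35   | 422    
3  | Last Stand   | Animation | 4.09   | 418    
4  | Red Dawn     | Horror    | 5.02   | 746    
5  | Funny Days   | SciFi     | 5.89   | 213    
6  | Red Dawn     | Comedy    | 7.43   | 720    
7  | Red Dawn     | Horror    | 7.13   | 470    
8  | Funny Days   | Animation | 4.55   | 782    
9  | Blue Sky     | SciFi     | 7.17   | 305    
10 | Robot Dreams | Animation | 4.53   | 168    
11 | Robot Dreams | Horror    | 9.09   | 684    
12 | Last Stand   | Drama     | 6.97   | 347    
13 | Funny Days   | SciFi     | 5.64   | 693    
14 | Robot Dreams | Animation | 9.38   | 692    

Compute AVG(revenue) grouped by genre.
SELECT genre, AVG(revenue) as result
FROM movies
GROUP BY genre

Result:
  Animation: 515.00
  Comedy: 720.00
  Drama: 384.50
  Horror: 633.33
  SciFi: 410.00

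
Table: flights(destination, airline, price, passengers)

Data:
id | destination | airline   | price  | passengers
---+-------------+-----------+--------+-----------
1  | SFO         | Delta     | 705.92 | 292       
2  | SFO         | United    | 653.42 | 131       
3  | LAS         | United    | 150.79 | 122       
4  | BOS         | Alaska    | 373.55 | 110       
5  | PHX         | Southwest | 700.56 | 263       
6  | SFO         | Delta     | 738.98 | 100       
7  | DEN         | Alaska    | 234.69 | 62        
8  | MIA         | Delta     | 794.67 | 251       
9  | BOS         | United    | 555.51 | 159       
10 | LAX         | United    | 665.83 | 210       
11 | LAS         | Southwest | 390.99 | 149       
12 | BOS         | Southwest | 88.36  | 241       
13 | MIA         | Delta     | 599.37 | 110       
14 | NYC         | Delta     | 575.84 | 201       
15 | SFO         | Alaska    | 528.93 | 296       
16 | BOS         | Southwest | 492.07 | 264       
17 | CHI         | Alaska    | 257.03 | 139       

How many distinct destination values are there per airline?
SELECT airline, COUNT(DISTINCT destination)
FROM flights
GROUP BY airline

Result:
  Alaska: 4 distinct
  Delta: 3 distinct
  Southwest: 3 distinct
  United: 4 distinct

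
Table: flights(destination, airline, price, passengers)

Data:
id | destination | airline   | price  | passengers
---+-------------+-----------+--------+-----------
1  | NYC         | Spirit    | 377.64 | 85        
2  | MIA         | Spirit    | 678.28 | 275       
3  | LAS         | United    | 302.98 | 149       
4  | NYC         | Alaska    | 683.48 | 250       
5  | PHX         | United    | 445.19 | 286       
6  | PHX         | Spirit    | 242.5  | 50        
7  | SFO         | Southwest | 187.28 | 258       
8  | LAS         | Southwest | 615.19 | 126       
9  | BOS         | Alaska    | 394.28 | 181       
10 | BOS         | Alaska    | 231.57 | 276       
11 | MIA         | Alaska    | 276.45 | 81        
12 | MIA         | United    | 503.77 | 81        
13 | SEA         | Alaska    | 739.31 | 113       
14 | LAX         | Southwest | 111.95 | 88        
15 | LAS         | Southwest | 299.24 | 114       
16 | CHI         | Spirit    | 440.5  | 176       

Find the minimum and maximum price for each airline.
SELECT airline, MIN(price), MAX(price)
FROM flights
GROUP BY airline

Result:
  Alaska: min=231.57, max=739.31
  Southwest: min=111.95, max=615.19
  Spirit: min=242.50, max=678.28
  United: min=302.98, max=503.77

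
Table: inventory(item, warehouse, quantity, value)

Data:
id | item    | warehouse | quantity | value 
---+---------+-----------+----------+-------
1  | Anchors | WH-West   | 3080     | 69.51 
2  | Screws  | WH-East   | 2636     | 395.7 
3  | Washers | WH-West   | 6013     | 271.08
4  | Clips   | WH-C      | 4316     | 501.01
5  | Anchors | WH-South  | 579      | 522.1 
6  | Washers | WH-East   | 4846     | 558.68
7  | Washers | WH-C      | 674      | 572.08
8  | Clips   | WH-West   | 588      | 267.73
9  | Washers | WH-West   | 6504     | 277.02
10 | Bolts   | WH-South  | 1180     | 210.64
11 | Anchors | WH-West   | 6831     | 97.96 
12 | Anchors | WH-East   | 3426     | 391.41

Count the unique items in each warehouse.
SELECT warehouse, COUNT(DISTINCT item)
FROM inventory
GROUP BY warehouse

Result:
  WH-C: 2 distinct
  WH-East: 3 distinct
  WH-South: 2 distinct
  WH-West: 3 distinct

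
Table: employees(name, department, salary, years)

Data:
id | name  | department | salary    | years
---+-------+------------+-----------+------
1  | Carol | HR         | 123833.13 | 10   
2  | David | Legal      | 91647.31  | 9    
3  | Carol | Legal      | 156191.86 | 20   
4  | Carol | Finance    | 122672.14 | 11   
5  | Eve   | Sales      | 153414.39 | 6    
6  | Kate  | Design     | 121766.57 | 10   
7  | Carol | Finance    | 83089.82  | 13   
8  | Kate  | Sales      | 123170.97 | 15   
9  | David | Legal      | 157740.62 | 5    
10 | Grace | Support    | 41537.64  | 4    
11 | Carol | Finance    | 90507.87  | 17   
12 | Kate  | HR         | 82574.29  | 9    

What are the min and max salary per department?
SELECT department, MIN(salary), MAX(salary)
FROM employees
GROUP BY department

Result:
  Design: min=121766.57, max=121766.57
  Finance: min=83089.82, max=122672.14
  HR: min=82574.29, max=123833.13
  Legal: min=91647.31, max=157740.62
  Sales: min=123170.97, max=153414.39
  Support: min=41537.64, max=41537.64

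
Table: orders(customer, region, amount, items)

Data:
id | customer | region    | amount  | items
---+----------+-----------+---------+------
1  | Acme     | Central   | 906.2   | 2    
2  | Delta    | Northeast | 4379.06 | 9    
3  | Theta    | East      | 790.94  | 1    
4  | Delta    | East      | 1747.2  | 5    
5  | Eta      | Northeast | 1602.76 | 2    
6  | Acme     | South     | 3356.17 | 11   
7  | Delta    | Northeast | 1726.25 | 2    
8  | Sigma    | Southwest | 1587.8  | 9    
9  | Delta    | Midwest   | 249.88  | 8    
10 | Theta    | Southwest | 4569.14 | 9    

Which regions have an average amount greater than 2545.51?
SELECT region, AVG(amount)
FROM orders
GROUP BY region
HAVING AVG(amount) > 2545.51

Result:
  Northeast: avg=2569.36
  South: avg=3356.17
  Southwest: avg=3078.47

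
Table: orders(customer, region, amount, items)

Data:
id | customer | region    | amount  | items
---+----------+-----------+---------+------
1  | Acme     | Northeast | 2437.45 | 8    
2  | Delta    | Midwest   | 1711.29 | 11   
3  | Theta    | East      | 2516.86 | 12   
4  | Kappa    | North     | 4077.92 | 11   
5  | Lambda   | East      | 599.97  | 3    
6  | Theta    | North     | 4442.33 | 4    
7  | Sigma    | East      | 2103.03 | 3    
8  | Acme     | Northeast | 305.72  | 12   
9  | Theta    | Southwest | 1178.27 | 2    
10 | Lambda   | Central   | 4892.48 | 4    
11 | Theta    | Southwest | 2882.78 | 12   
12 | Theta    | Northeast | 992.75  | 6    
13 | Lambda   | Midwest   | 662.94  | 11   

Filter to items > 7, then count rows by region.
SELECT region, COUNT(*)
FROM orders
WHERE items > 7
GROUP BY region

Note: WHERE filters rows before grouping.

Result:
  East: 1
  Midwest: 2
  North: 1
  Northeast: 2
  Southwest: 1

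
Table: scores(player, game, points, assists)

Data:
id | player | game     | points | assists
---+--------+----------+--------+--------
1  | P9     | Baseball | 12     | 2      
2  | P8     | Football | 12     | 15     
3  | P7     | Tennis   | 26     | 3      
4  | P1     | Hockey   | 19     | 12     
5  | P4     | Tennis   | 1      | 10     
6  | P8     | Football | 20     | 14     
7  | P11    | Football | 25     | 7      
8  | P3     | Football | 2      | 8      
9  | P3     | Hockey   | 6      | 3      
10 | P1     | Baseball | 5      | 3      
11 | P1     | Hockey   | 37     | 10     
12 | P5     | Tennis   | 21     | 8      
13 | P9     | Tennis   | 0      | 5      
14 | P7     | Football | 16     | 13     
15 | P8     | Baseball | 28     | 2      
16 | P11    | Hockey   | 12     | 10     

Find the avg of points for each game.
SELECT game, AVG(points) as result
FROM scores
GROUP BY game

Result:
  Baseball: 15.00
  Football: 15.00
  Hockey: 18.50
  Tennis: 12.00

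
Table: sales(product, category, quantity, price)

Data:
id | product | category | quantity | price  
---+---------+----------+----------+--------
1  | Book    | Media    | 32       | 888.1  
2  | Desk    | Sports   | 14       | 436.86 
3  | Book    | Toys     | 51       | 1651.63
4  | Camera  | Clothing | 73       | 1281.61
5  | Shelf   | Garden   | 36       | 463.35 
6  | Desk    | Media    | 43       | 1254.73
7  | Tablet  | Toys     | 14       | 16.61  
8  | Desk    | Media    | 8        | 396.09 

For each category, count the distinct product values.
SELECT category, COUNT(DISTINCT product)
FROM sales
GROUP BY category

Result:
  Clothing: 1 distinct
  Garden: 1 distinct
  Media: 2 distinct
  Sports: 1 distinct
  Toys: 2 distinct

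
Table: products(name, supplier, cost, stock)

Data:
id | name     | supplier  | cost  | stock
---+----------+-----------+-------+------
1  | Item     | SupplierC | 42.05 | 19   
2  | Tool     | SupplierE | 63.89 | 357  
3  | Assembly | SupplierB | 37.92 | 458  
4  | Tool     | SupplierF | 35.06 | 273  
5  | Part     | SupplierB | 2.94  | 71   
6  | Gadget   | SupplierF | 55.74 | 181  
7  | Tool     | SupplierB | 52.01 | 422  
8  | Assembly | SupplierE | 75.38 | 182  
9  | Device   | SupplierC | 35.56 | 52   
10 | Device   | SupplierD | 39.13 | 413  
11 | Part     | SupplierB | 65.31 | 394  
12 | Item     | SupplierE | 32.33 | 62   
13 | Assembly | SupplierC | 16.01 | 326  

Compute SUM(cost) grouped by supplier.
SELECT supplier, SUM(cost) as result
FROM products
GROUP BY supplier

Result:
  SupplierB: 158.18
  SupplierC: 93.62
  SupplierD: 39.13
  SupplierE: 171.60
  SupplierF: 90.80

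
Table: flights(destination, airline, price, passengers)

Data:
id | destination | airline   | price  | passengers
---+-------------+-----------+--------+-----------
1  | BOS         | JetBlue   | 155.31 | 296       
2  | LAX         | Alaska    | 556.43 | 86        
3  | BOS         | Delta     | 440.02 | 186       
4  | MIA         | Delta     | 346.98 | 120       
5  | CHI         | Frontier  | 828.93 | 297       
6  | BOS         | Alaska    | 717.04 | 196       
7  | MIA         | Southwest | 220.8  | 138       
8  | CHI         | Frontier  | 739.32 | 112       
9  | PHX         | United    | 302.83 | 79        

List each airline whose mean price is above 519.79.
SELECT airline, AVG(price)
FROM flights
GROUP BY airline
HAVING AVG(price) > 519.79

Result:
  Alaska: avg=636.74
  Frontier: avg=784.13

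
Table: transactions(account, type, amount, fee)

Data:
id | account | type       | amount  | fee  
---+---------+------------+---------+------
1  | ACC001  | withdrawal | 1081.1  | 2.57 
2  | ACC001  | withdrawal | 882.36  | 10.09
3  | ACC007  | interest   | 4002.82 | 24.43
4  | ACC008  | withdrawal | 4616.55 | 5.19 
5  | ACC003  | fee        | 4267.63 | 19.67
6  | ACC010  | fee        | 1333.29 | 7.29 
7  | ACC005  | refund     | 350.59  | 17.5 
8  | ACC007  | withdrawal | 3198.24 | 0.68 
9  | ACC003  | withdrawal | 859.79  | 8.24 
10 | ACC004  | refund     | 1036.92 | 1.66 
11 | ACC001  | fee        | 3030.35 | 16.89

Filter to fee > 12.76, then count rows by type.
SELECT type, COUNT(*)
FROM transactions
WHERE fee > 12.76
GROUP BY type

Note: WHERE filters rows before grouping.

Result:
  fee: 2
  interest: 1
  refund: 1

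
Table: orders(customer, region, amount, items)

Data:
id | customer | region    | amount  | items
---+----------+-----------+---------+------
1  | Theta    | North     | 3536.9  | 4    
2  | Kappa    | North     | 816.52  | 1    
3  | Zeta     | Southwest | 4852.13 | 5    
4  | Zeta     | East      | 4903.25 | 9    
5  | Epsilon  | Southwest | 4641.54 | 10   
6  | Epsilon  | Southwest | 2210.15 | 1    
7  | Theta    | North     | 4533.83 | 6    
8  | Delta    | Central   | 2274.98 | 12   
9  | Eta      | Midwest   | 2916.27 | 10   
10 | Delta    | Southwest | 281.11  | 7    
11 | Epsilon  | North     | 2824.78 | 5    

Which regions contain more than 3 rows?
SELECT region, COUNT(*) as cnt
FROM orders
GROUP BY region
HAVING COUNT(*) > 3

Result:
  North: 4
  Southwest: 4

Note: HAVING filters groups after aggregation, WHERE filters rows before.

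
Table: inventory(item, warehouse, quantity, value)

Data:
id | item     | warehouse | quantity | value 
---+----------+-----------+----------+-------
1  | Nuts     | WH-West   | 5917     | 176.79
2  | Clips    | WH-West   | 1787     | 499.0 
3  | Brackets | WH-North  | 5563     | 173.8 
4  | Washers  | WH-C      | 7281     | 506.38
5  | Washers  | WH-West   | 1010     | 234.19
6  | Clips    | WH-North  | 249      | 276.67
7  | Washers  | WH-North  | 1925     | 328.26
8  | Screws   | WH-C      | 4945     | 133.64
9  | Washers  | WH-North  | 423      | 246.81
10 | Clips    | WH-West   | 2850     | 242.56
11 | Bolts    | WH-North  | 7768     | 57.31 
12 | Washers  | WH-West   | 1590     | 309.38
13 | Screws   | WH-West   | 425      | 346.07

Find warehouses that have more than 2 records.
SELECT warehouse, COUNT(*) as cnt
FROM inventory
GROUP BY warehouse
HAVING COUNT(*) > 2

Result:
  WH-North: 5
  WH-West: 6

Note: HAVING filters groups after aggregation, WHERE filters rows before.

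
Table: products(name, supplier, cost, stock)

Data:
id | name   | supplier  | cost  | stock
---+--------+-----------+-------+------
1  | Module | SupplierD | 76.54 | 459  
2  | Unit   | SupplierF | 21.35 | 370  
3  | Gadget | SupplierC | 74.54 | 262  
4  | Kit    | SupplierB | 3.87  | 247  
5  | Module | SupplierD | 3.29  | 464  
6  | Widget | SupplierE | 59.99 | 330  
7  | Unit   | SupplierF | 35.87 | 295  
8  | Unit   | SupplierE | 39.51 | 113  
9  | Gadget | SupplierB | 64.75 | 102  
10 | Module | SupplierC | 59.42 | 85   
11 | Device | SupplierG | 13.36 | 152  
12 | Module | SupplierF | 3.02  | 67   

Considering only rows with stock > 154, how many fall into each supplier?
SELECT supplier, COUNT(*)
FROM products
WHERE stock > 154
GROUP BY supplier

Note: WHERE filters rows before grouping.

Result:
  SupplierB: 1
  SupplierC: 1
  SupplierD: 2
  SupplierE: 1
  SupplierF: 2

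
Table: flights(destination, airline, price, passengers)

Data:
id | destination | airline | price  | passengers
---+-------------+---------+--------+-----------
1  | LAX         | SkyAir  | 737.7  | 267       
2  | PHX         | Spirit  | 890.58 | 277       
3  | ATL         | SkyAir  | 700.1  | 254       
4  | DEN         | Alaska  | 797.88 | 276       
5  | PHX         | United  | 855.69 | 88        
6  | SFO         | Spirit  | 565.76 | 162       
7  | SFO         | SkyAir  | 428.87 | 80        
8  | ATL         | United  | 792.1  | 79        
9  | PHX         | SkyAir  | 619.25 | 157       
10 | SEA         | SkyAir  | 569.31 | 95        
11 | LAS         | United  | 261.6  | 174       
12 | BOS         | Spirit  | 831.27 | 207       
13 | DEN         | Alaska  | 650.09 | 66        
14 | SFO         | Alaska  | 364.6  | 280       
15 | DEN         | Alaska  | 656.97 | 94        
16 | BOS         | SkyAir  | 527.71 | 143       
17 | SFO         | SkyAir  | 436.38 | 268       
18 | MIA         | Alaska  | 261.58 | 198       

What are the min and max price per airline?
SELECT airline, MIN(price), MAX(price)
FROM flights
GROUP BY airline

Result:
  Alaska: min=261.58, max=797.88
  SkyAir: min=428.87, max=737.70
  Spirit: min=565.76, max=890.58
  United: min=261.60, max=855.69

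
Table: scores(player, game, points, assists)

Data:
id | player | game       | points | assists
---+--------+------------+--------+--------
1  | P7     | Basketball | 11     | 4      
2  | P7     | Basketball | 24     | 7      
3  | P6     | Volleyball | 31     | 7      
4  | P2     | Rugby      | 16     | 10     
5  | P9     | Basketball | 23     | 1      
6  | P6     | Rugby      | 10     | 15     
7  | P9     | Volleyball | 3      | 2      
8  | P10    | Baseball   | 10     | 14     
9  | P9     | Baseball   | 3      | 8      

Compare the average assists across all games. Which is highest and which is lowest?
SELECT game, AVG(assists)
FROM scores
GROUP BY game
ORDER BY AVG(assists)

All groups:
  Basketball: 4.00
  Volleyball: 4.50
  Baseball: 11.00
  Rugby: 12.50

Highest: Rugby (12.50)
Lowest: Basketball (4.00)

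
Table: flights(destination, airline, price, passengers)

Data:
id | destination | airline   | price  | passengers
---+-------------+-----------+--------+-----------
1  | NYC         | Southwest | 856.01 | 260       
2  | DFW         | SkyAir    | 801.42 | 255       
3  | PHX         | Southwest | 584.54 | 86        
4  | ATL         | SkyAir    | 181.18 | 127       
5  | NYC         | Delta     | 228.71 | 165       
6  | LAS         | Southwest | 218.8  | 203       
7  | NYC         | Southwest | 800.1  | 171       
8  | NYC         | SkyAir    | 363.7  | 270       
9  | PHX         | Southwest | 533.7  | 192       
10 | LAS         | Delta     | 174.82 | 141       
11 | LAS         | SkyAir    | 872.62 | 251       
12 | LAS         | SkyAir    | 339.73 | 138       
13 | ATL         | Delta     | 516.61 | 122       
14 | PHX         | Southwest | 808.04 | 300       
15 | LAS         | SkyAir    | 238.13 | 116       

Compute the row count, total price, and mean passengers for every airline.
SELECT airline,
       COUNT(*) as cnt,
       SUM(price) as total_price,
       AVG(passengers) as avg_passengers
FROM flights
GROUP BY airline

Result:
  Delta: 3 records, 920.14 total price, 142.67 avg passengers
  SkyAir: 6 records, 2796.78 total price, 192.83 avg passengers
  Southwest: 6 records, 3801.19 total price, 202.00 avg passengers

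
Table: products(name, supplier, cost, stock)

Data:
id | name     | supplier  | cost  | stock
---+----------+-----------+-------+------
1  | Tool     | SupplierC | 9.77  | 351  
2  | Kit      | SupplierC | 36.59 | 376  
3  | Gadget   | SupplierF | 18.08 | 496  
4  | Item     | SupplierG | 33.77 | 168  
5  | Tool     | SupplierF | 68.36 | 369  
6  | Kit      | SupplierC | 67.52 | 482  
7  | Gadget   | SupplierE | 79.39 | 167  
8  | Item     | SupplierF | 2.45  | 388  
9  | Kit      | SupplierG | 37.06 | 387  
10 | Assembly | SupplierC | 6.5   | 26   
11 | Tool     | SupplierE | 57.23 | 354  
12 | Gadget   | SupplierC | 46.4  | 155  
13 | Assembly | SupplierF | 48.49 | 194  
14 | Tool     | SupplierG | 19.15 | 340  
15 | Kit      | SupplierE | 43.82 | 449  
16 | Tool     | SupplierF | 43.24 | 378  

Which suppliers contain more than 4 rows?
SELECT supplier, COUNT(*) as cnt
FROM products
GROUP BY supplier
HAVING COUNT(*) > 4

Result:
  SupplierC: 5
  SupplierF: 5

Note: HAVING filters groups after aggregation, WHERE filters rows before.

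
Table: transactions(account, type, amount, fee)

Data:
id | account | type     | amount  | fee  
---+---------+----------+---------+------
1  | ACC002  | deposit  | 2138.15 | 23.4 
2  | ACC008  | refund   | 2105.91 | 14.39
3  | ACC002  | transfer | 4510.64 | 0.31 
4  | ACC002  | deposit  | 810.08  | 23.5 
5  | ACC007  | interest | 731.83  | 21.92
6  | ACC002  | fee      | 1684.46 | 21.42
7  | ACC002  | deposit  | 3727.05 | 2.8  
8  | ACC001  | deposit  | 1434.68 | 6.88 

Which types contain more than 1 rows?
SELECT type, COUNT(*) as cnt
FROM transactions
GROUP BY type
HAVING COUNT(*) > 1

Result:
  deposit: 4

Note: HAVING filters groups after aggregation, WHERE filters rows before.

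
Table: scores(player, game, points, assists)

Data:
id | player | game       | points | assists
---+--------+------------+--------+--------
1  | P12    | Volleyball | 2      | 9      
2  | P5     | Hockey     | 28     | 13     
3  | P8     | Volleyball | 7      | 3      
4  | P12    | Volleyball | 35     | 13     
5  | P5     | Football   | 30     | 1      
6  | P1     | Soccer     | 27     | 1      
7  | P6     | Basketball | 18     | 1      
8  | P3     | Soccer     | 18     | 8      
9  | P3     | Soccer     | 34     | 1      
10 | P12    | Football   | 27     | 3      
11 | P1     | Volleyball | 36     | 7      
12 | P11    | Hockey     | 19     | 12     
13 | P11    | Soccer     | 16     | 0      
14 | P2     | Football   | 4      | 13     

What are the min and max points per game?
SELECT game, MIN(points), MAX(points)
FROM scores
GROUP BY game

Result:
  Basketball: min=18, max=18
  Football: min=4, max=30
  Hockey: min=19, max=28
  Soccer: min=16, max=34
  Volleyball: min=2, max=36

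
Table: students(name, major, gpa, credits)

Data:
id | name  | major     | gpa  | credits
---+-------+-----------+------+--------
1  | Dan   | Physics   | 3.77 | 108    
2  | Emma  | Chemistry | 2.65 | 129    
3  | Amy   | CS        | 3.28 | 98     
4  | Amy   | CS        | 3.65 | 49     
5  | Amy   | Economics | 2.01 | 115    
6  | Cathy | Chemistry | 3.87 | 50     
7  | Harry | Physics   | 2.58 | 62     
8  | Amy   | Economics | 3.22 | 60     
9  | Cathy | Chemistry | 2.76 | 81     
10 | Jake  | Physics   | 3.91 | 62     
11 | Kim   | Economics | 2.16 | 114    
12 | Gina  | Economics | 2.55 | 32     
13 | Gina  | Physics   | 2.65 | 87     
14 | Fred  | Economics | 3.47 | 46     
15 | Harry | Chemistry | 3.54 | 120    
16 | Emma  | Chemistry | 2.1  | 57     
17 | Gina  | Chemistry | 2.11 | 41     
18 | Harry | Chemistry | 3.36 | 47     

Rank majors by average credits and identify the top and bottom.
SELECT major, AVG(credits)
FROM students
GROUP BY major
ORDER BY AVG(credits)

All groups:
  Economics: 73.40
  CS: 73.50
  Chemistry: 75.00
  Physics: 79.75

Highest: Physics (79.75)
Lowest: Economics (73.40)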